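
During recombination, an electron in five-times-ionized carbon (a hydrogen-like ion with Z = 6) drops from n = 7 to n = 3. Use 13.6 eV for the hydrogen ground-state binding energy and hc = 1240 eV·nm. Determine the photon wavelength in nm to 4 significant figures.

27.92 nm

For Z = 6 the level energies scale as Z², so the effective Rydberg energy is 13.6 × 36 = 489.6 eV.
ΔE = 489.6 × (1/3² − 1/7²) = 489.6 × 0.09070 = 44.41 eV.
λ = hc/ΔE = 1240 / 44.41 = 27.92 nm.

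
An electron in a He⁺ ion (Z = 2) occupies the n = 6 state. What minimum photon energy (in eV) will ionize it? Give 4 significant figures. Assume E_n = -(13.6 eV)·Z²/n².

1.511 eV

E_n = −13.6 Z²/n² = −54.40/n² eV for Z = 2.
E_6 = −54.40/36 = −1.511 eV, so ionization (to E = 0) requires 1.511 eV.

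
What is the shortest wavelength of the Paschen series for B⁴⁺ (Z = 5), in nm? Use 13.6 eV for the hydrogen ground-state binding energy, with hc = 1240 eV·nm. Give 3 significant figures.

32.8 nm

The Paschen series has lower level n_f = 3; the series limit corresponds to n_i → ∞.
ΔE_max = 13.6 × 25 / 3² = 37.78 eV.
λ_min = 1240 / 37.78 = 32.8 nm.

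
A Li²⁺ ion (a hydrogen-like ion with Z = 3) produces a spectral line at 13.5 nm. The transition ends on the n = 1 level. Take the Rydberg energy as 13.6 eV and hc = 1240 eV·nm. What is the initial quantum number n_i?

n_i = 2

The photon energy is ΔE = hc/λ = 1240 / 13.5 = 91.85 eV.
With Z = 3, ΔE = 122.4 × (1/n_f² − 1/n_i²), so 1/n_f² − 1/n_i² = 0.7504.
With n_f = 1: 1/n_i² = 1/1 − 0.7504 = 0.2496, so n_i ≈ 2.00.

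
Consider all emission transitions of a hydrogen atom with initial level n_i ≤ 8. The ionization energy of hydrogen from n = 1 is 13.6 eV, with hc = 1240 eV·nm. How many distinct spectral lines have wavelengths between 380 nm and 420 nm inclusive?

Enumerate all n_i → n_f pairs with 1 ≤ n_f < n_i ≤ 8 and compute λ = 1240 / [13.6·1·(1/n_f² − 1/n_i²)].
Lines falling in [380, 420] nm: 8→2 (389.0 nm), 7→2 (397.1 nm), 6→2 (410.3 nm).

3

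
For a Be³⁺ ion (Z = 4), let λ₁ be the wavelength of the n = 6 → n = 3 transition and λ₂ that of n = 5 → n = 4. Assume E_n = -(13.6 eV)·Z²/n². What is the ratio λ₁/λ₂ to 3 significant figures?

λ ∝ 1/ΔE ∝ 1/(1/n_f² − 1/n_i²), and the Z² and hc factors cancel in the ratio.
λ₁/λ₂ = (1/4² − 1/5²)/(1/3² − 1/6²) = 0.02250/0.08333 = 0.270.

0.270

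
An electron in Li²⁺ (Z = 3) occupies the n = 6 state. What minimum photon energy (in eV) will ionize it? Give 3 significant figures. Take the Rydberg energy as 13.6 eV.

3.40 eV

E_n = −13.6 Z²/n² = −122.4/n² eV for Z = 3.
E_6 = −122.4/36 = −3.40 eV, so ionization (to E = 0) requires 3.40 eV.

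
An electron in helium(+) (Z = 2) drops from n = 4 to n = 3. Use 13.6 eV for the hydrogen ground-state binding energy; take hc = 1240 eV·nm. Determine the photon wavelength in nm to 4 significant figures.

For Z = 2 the level energies scale as Z², so the effective Rydberg energy is 13.6 × 4 = 54.40 eV.
ΔE = 54.40 × (1/3² − 1/4²) = 54.40 × 0.04861 = 2.644 eV.
λ = hc/ΔE = 1240 / 2.644 = 468.9 nm.

468.9 nm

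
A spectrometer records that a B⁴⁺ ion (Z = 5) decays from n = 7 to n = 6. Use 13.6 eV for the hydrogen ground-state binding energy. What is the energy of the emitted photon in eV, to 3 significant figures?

The Bohr energies scale as Z², so for Z = 5: E_n = −340.0/n² eV.
E_7 = −340.0/49 = −6.939 eV and E_6 = −340.0/36 = −9.444 eV.
The photon energy is |E_7 − E_6| = 2.51 eV.

2.51 eV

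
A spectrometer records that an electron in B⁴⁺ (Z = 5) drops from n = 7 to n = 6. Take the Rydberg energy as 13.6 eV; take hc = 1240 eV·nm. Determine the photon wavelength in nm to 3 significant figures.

495 nm

For Z = 5 the level energies scale as Z², so the effective Rydberg energy is 13.6 × 25 = 340.0 eV.
ΔE = 340.0 × (1/6² − 1/7²) = 340.0 × 0.007370 = 2.506 eV.
λ = hc/ΔE = 1240 / 2.506 = 495 nm.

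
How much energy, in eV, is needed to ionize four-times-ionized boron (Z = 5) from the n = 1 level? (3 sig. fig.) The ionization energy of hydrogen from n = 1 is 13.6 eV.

E_n = −13.6 Z²/n² = −340.0/n² eV for Z = 5.
E_1 = −340.0/1 = −340 eV, so ionization (to E = 0) requires 340 eV.

340 eV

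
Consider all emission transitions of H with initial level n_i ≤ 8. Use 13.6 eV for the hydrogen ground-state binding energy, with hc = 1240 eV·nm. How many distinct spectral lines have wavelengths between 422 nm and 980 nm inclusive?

Enumerate all n_i → n_f pairs with 1 ≤ n_f < n_i ≤ 8 and compute λ = 1240 / [13.6·1·(1/n_f² − 1/n_i²)].
Lines falling in [422, 980] nm: 5→2 (434.2 nm), 4→2 (486.3 nm), 3→2 (656.5 nm), 8→3 (954.9 nm).

4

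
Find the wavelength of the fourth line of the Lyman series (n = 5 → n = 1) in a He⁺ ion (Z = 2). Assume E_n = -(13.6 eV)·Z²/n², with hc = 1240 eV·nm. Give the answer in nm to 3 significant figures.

The Lyman series terminates on n_f = 1; the fourth line has n_i = 1+4 = 5.
ΔE = 54.40 × (1/1² − 1/5²) = 52.22 eV.
λ = 1240 / 52.22 = 23.7 nm.

23.7 nm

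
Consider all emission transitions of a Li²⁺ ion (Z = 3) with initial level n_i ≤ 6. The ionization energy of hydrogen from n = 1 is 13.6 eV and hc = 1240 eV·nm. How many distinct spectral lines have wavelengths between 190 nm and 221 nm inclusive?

Enumerate all n_i → n_f pairs with 1 ≤ n_f < n_i ≤ 6 and compute λ = 1240 / [13.6·9·(1/n_f² − 1/n_i²)].
Lines falling in [190, 221] nm: 4→3 (208.4 nm).

1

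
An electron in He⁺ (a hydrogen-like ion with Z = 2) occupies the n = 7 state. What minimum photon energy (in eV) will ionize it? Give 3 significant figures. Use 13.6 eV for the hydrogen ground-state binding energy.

1.11 eV

E_n = −13.6 Z²/n² = −54.40/n² eV for Z = 2.
E_7 = −54.40/49 = −1.11 eV, so ionization (to E = 0) requires 1.11 eV.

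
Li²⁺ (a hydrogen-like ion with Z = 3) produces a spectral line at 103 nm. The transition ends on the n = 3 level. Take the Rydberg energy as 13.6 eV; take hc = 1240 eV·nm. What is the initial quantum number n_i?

n_i = 9

The photon energy is ΔE = hc/λ = 1240 / 103 = 12.04 eV.
With Z = 3, ΔE = 122.4 × (1/n_f² − 1/n_i²), so 1/n_f² − 1/n_i² = 0.09836.
With n_f = 3: 1/n_i² = 1/9 − 0.09836 = 0.01275, so n_i ≈ 8.85.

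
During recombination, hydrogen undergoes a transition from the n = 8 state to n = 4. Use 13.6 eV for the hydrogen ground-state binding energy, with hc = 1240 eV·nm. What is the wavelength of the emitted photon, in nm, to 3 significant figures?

ΔE = 13.60 × (1/4² − 1/8²) = 13.60 × 0.04688 = 0.6375 eV.
λ = hc/ΔE = 1240 / 0.6375 = 1950 nm.
This line belongs to the Brackett series.

1950 nm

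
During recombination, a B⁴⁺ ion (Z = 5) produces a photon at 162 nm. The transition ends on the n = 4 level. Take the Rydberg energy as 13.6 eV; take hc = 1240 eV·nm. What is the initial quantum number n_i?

The photon energy is ΔE = hc/λ = 1240 / 162 = 7.654 eV.
With Z = 5, ΔE = 340.0 × (1/n_f² − 1/n_i²), so 1/n_f² − 1/n_i² = 0.02251.
With n_f = 4: 1/n_i² = 1/16 − 0.02251 = 0.03999, so n_i ≈ 5.00.

n_i = 5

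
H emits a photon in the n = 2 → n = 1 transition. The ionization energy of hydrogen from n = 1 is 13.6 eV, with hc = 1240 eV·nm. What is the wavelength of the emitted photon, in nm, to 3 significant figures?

ΔE = 13.60 × (1/1² − 1/2²) = 13.60 × 0.7500 = 10.20 eV.
λ = hc/ΔE = 1240 / 10.20 = 122 nm.
This line belongs to the Lyman series.

122 nm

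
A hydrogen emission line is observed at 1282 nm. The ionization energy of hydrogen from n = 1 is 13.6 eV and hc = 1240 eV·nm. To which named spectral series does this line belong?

ΔE = 1240/1282 = 0.9672 eV.
This matches 13.6 × (1/3² − 1/5²), so n_f = 3: the Paschen series.

Paschen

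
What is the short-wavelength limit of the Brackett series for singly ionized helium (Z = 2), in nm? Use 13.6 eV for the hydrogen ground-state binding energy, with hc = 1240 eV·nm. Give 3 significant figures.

The Brackett series has lower level n_f = 4; the series limit corresponds to n_i → ∞.
ΔE_max = 13.6 × 4 / 4² = 3.400 eV.
λ_min = 1240 / 3.400 = 365 nm.

365 nm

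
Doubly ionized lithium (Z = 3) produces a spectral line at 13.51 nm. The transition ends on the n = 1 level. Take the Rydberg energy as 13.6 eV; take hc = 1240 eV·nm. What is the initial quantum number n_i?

n_i = 2

The photon energy is ΔE = hc/λ = 1240 / 13.51 = 91.78 eV.
With Z = 3, ΔE = 122.4 × (1/n_f² − 1/n_i²), so 1/n_f² − 1/n_i² = 0.7499.
With n_f = 1: 1/n_i² = 1/1 − 0.7499 = 0.2501, so n_i ≈ 2.00.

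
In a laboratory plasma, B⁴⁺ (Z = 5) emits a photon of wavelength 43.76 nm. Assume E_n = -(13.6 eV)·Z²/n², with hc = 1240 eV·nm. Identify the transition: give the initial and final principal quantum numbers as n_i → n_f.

The photon energy is ΔE = hc/λ = 1240 / 43.76 = 28.34 eV.
With Z = 5, ΔE = 340.0 × (1/n_f² − 1/n_i²), so 1/n_f² − 1/n_i² = 0.08334.
Trying n_f = 3 gives 1/n_i² = 0.02777, i.e. n_i ≈ 6; this pair matches.

n_i = 6, n_f = 3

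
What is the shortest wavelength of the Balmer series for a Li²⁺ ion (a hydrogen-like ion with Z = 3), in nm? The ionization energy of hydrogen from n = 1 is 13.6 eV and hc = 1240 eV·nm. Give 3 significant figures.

40.5 nm

The Balmer series has lower level n_f = 2; the series limit corresponds to n_i → ∞.
ΔE_max = 13.6 × 9 / 2² = 30.60 eV.
λ_min = 1240 / 30.60 = 40.5 nm.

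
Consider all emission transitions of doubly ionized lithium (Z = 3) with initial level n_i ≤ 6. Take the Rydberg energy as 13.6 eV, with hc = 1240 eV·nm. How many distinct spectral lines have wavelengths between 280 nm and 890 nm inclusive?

Enumerate all n_i → n_f pairs with 1 ≤ n_f < n_i ≤ 6 and compute λ = 1240 / [13.6·9·(1/n_f² − 1/n_i²)].
Lines falling in [280, 890] nm: 6→4 (291.8 nm), 5→4 (450.3 nm), 6→5 (828.9 nm).

3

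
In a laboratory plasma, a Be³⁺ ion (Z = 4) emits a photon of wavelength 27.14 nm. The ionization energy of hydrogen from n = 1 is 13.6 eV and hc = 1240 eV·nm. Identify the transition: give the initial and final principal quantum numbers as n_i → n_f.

n_i = 5, n_f = 2

The photon energy is ΔE = hc/λ = 1240 / 27.14 = 45.69 eV.
With Z = 4, ΔE = 217.6 × (1/n_f² − 1/n_i²), so 1/n_f² − 1/n_i² = 0.2100.
Trying n_f = 2 gives 1/n_i² = 0.04003, i.e. n_i ≈ 5; this pair matches.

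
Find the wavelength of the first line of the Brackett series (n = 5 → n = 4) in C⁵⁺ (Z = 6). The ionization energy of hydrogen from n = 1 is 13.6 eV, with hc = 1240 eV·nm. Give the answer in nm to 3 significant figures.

113 nm

The Brackett series terminates on n_f = 4; the first line has n_i = 4+1 = 5.
ΔE = 489.6 × (1/4² − 1/5²) = 11.02 eV.
λ = 1240 / 11.02 = 113 nm.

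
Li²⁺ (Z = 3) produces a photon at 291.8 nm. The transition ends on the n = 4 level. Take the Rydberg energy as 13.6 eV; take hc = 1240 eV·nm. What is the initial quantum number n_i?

The photon energy is ΔE = hc/λ = 1240 / 291.8 = 4.249 eV.
With Z = 3, ΔE = 122.4 × (1/n_f² − 1/n_i²), so 1/n_f² − 1/n_i² = 0.03472.
With n_f = 4: 1/n_i² = 1/16 − 0.03472 = 0.02778, so n_i ≈ 6.00.

n_i = 6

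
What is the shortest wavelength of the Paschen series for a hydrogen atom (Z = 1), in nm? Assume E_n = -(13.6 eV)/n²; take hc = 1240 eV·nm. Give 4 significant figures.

The Paschen series has lower level n_f = 3; the series limit corresponds to n_i → ∞.
ΔE_max = 13.6 × 1 / 3² = 1.511 eV.
λ_min = 1240 / 1.511 = 820.6 nm.

820.6 nm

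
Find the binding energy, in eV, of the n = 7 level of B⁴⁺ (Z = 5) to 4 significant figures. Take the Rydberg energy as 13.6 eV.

E_n = −13.6 Z²/n² = −340.0/n² eV for Z = 5.
E_7 = −340.0/49 = −6.939 eV, so ionization (to E = 0) requires 6.939 eV.

6.939 eV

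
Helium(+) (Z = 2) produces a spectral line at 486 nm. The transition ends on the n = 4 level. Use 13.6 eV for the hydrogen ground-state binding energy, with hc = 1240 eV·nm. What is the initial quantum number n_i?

n_i = 8

The photon energy is ΔE = hc/λ = 1240 / 486 = 2.551 eV.
With Z = 2, ΔE = 54.40 × (1/n_f² − 1/n_i²), so 1/n_f² − 1/n_i² = 0.04690.
With n_f = 4: 1/n_i² = 1/16 − 0.04690 = 0.01560, so n_i ≈ 8.01.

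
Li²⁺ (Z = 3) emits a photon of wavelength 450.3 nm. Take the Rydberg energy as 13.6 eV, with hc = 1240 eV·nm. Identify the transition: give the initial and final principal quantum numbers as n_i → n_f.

n_i = 5, n_f = 4

The photon energy is ΔE = hc/λ = 1240 / 450.3 = 2.754 eV.
With Z = 3, ΔE = 122.4 × (1/n_f² − 1/n_i²), so 1/n_f² − 1/n_i² = 0.02250.
Trying n_f = 4 gives 1/n_i² = 0.04000, i.e. n_i ≈ 5; this pair matches.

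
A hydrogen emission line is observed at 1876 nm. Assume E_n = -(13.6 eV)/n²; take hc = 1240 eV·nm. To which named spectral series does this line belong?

ΔE = 1240/1876 = 0.6610 eV.
This matches 13.6 × (1/3² − 1/4²), so n_f = 3: the Paschen series.

Paschen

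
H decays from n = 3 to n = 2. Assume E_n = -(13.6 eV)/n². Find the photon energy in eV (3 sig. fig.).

1.89 eV

E_3 = −13.60/9 = −1.511 eV and E_2 = −13.60/4 = −3.400 eV.
The photon energy is |E_3 − E_2| = 1.89 eV.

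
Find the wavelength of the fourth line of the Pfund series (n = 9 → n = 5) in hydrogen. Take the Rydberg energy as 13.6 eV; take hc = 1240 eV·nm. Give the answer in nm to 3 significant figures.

3300 nm

The Pfund series terminates on n_f = 5; the fourth line has n_i = 5+4 = 9.
ΔE = 13.60 × (1/5² − 1/9²) = 0.3761 eV.
λ = 1240 / 0.3761 = 3300 nm.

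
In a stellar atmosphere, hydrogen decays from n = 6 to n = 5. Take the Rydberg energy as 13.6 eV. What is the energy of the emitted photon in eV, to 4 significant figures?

0.1662 eV

E_6 = −13.60/36 = −0.3778 eV and E_5 = −13.60/25 = −0.5440 eV.
The photon energy is |E_6 − E_5| = 0.1662 eV.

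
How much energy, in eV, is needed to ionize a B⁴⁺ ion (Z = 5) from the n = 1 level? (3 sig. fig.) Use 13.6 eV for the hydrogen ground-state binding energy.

E_n = −13.6 Z²/n² = −340.0/n² eV for Z = 5.
E_1 = −340.0/1 = −340 eV, so ionization (to E = 0) requires 340 eV.

340 eV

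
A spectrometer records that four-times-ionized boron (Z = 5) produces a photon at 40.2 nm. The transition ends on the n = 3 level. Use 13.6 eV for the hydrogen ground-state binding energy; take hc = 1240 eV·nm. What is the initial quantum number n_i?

The photon energy is ΔE = hc/λ = 1240 / 40.2 = 30.85 eV.
With Z = 5, ΔE = 340.0 × (1/n_f² − 1/n_i²), so 1/n_f² − 1/n_i² = 0.09072.
With n_f = 3: 1/n_i² = 1/9 − 0.09072 = 0.02039, so n_i ≈ 7.00.

n_i = 7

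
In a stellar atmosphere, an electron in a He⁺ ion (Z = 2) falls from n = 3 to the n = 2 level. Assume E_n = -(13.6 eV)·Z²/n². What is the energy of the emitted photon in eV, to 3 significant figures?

The Bohr energies scale as Z², so for Z = 2: E_n = −54.40/n² eV.
E_3 = −54.40/9 = −6.044 eV and E_2 = −54.40/4 = −13.60 eV.
The photon energy is |E_3 − E_2| = 7.56 eV.

7.56 eV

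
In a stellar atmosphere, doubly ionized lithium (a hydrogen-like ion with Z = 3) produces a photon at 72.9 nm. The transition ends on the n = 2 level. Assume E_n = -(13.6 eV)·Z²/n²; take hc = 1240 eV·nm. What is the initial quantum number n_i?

n_i = 3

The photon energy is ΔE = hc/λ = 1240 / 72.9 = 17.01 eV.
With Z = 3, ΔE = 122.4 × (1/n_f² − 1/n_i²), so 1/n_f² − 1/n_i² = 0.1390.
With n_f = 2: 1/n_i² = 1/4 − 0.1390 = 0.1110, so n_i ≈ 3.00.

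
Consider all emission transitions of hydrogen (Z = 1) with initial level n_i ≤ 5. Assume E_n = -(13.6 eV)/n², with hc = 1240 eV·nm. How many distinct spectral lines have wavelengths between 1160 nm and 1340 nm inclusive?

Enumerate all n_i → n_f pairs with 1 ≤ n_f < n_i ≤ 5 and compute λ = 1240 / [13.6·1·(1/n_f² − 1/n_i²)].
Lines falling in [1160, 1340] nm: 5→3 (1282 nm).

1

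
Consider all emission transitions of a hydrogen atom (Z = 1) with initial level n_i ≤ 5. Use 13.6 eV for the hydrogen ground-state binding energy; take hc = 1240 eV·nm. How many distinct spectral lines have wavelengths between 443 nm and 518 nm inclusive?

1

Enumerate all n_i → n_f pairs with 1 ≤ n_f < n_i ≤ 5 and compute λ = 1240 / [13.6·1·(1/n_f² − 1/n_i²)].
Lines falling in [443, 518] nm: 4→2 (486.3 nm).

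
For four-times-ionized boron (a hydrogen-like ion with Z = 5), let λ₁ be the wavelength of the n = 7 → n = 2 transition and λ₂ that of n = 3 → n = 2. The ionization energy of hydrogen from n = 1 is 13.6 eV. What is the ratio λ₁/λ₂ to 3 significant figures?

0.605

λ ∝ 1/ΔE ∝ 1/(1/n_f² − 1/n_i²), and the Z² and hc factors cancel in the ratio.
λ₁/λ₂ = (1/2² − 1/3²)/(1/2² − 1/7²) = 0.1389/0.2296 = 0.605.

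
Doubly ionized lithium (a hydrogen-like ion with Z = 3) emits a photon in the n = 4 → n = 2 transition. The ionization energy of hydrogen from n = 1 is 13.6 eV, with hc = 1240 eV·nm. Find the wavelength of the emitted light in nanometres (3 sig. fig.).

54.0 nm

For Z = 3 the level energies scale as Z², so the effective Rydberg energy is 13.6 × 9 = 122.4 eV.
ΔE = 122.4 × (1/2² − 1/4²) = 122.4 × 0.1875 = 22.95 eV.
λ = hc/ΔE = 1240 / 22.95 = 54.0 nm.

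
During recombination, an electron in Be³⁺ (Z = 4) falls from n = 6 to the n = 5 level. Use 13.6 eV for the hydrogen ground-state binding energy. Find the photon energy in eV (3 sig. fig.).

The Bohr energies scale as Z², so for Z = 4: E_n = −217.6/n² eV.
E_6 = −217.6/36 = −6.044 eV and E_5 = −217.6/25 = −8.704 eV.
The photon energy is |E_6 − E_5| = 2.66 eV.

2.66 eV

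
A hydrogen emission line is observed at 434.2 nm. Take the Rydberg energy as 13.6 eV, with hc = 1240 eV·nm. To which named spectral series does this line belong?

Balmer

ΔE = 1240/434.2 = 2.856 eV.
This matches 13.6 × (1/2² − 1/5²), so n_f = 2: the Balmer series.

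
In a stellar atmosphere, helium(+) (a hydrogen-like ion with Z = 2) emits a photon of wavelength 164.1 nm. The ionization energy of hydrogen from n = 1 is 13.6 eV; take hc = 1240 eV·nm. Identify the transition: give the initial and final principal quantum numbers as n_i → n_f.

n_i = 3, n_f = 2

The photon energy is ΔE = hc/λ = 1240 / 164.1 = 7.556 eV.
With Z = 2, ΔE = 54.40 × (1/n_f² − 1/n_i²), so 1/n_f² − 1/n_i² = 0.1389.
Trying n_f = 2 gives 1/n_i² = 0.1111, i.e. n_i ≈ 3; this pair matches.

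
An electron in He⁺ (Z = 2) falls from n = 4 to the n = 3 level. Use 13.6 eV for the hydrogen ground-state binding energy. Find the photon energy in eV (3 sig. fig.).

The Bohr energies scale as Z², so for Z = 2: E_n = −54.40/n² eV.
E_4 = −54.40/16 = −3.400 eV and E_3 = −54.40/9 = −6.044 eV.
The photon energy is |E_4 − E_3| = 2.64 eV.

2.64 eV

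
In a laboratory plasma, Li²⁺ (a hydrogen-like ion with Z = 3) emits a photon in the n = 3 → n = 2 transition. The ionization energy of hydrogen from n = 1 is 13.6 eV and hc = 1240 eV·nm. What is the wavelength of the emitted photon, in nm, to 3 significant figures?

72.9 nm

For Z = 3 the level energies scale as Z², so the effective Rydberg energy is 13.6 × 9 = 122.4 eV.
ΔE = 122.4 × (1/2² − 1/3²) = 122.4 × 0.1389 = 17.00 eV.
λ = hc/ΔE = 1240 / 17.00 = 72.9 nm.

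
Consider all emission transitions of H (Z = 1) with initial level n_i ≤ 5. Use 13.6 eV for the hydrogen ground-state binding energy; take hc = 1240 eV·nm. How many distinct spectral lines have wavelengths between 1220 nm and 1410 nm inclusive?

Enumerate all n_i → n_f pairs with 1 ≤ n_f < n_i ≤ 5 and compute λ = 1240 / [13.6·1·(1/n_f² − 1/n_i²)].
Lines falling in [1220, 1410] nm: 5→3 (1282 nm).

1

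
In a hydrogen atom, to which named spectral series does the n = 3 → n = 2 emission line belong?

Balmer

The series is set by the lower level: n_f = 2 is the Balmer series.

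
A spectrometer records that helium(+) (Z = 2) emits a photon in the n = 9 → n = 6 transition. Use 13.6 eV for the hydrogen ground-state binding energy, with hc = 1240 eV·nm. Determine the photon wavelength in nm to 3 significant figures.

1480 nm

For Z = 2 the level energies scale as Z², so the effective Rydberg energy is 13.6 × 4 = 54.40 eV.
ΔE = 54.40 × (1/6² − 1/9²) = 54.40 × 0.01543 = 0.8395 eV.
λ = hc/ΔE = 1240 / 0.8395 = 1480 nm.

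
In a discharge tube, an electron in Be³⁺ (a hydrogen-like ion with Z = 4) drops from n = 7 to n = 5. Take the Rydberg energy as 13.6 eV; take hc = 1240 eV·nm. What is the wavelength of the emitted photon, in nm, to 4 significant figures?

For Z = 4 the level energies scale as Z², so the effective Rydberg energy is 13.6 × 16 = 217.6 eV.
ΔE = 217.6 × (1/5² − 1/7²) = 217.6 × 0.01959 = 4.263 eV.
λ = hc/ΔE = 1240 / 4.263 = 290.9 nm.

290.9 nm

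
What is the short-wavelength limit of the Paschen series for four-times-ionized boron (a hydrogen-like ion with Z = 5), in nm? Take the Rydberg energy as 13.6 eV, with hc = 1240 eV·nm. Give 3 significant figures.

The Paschen series has lower level n_f = 3; the series limit corresponds to n_i → ∞.
ΔE_max = 13.6 × 25 / 3² = 37.78 eV.
λ_min = 1240 / 37.78 = 32.8 nm.

32.8 nm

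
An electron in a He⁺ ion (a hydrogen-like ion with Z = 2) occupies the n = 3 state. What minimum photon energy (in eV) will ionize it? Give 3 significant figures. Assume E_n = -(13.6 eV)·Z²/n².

E_n = −13.6 Z²/n² = −54.40/n² eV for Z = 2.
E_3 = −54.40/9 = −6.04 eV, so ionization (to E = 0) requires 6.04 eV.

6.04 eV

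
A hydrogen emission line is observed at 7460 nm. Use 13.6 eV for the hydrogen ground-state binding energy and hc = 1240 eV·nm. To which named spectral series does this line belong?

Pfund

ΔE = 1240/7460 = 0.1662 eV.
This matches 13.6 × (1/5² − 1/6²), so n_f = 5: the Pfund series.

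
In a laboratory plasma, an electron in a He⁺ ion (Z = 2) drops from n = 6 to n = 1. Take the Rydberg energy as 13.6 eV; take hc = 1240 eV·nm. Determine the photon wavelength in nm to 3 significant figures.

For Z = 2 the level energies scale as Z², so the effective Rydberg energy is 13.6 × 4 = 54.40 eV.
ΔE = 54.40 × (1/1² − 1/6²) = 54.40 × 0.9722 = 52.89 eV.
λ = hc/ΔE = 1240 / 52.89 = 23.4 nm.

23.4 nm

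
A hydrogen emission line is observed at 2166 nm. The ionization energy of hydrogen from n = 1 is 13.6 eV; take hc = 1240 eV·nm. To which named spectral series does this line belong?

ΔE = 1240/2166 = 0.5725 eV.
This matches 13.6 × (1/4² − 1/7²), so n_f = 4: the Brackett series.

Brackett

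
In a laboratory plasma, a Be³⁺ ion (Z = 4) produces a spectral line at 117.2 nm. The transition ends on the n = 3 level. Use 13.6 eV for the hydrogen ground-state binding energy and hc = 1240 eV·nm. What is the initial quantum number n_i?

n_i = 4

The photon energy is ΔE = hc/λ = 1240 / 117.2 = 10.58 eV.
With Z = 4, ΔE = 217.6 × (1/n_f² − 1/n_i²), so 1/n_f² − 1/n_i² = 0.04862.
With n_f = 3: 1/n_i² = 1/9 − 0.04862 = 0.06249, so n_i ≈ 4.00.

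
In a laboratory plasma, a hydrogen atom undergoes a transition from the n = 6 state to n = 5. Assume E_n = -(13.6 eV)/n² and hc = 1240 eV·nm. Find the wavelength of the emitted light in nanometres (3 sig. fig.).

7460 nm

ΔE = 13.60 × (1/5² − 1/6²) = 13.60 × 0.01222 = 0.1662 eV.
λ = hc/ΔE = 1240 / 0.1662 = 7460 nm.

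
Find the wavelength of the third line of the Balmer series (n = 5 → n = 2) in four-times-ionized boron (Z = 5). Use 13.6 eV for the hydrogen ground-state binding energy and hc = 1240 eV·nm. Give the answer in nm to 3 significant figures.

The Balmer series terminates on n_f = 2; the third line has n_i = 2+3 = 5.
ΔE = 340.0 × (1/2² − 1/5²) = 71.40 eV.
λ = 1240 / 71.40 = 17.4 nm.

17.4 nm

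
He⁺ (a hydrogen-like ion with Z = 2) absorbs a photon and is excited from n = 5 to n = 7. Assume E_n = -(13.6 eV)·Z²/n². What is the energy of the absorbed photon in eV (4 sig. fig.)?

1.066 eV

The Bohr energies scale as Z², so for Z = 2: E_n = −54.40/n² eV.
E_7 = −54.40/49 = −1.110 eV and E_5 = −54.40/25 = −2.176 eV.
The photon energy is |E_7 − E_5| = 1.066 eV.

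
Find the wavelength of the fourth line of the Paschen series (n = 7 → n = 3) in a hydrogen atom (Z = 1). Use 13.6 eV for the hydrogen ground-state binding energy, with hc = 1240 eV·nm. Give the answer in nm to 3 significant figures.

The Paschen series terminates on n_f = 3; the fourth line has n_i = 3+4 = 7.
ΔE = 13.60 × (1/3² − 1/7²) = 1.234 eV.
λ = 1240 / 1.234 = 1010 nm.

1010 nm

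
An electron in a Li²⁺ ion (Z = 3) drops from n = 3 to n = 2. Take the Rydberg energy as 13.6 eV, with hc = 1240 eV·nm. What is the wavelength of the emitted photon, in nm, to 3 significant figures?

72.9 nm

For Z = 3 the level energies scale as Z², so the effective Rydberg energy is 13.6 × 9 = 122.4 eV.
ΔE = 122.4 × (1/2² − 1/3²) = 122.4 × 0.1389 = 17.00 eV.
λ = hc/ΔE = 1240 / 17.00 = 72.9 nm.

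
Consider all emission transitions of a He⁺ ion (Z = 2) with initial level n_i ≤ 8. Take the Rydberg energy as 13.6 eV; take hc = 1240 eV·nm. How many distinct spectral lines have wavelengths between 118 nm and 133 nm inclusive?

1

Enumerate all n_i → n_f pairs with 1 ≤ n_f < n_i ≤ 8 and compute λ = 1240 / [13.6·4·(1/n_f² − 1/n_i²)].
Lines falling in [118, 133] nm: 4→2 (121.6 nm).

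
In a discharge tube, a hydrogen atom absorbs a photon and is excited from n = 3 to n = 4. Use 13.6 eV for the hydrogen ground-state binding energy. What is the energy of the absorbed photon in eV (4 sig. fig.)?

0.6611 eV

E_4 = −13.60/16 = −0.8500 eV and E_3 = −13.60/9 = −1.511 eV.
The photon energy is |E_4 − E_3| = 0.6611 eV.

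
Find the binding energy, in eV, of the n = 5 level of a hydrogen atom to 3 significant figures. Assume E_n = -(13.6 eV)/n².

0.544 eV

E_5 = −13.60/25 = −0.544 eV, so ionization (to E = 0) requires 0.544 eV.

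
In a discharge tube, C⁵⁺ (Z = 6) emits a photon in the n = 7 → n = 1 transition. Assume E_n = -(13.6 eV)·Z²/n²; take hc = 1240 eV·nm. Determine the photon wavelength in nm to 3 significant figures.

2.59 nm

For Z = 6 the level energies scale as Z², so the effective Rydberg energy is 13.6 × 36 = 489.6 eV.
ΔE = 489.6 × (1/1² − 1/7²) = 489.6 × 0.9796 = 479.6 eV.
λ = hc/ΔE = 1240 / 479.6 = 2.59 nm.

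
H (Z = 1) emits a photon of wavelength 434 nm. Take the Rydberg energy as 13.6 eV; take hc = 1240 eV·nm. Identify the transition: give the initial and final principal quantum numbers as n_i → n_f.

The photon energy is ΔE = hc/λ = 1240 / 434 = 2.857 eV.
With Z = 1, ΔE = 13.60 × (1/n_f² − 1/n_i²), so 1/n_f² − 1/n_i² = 0.2101.
Trying n_f = 2 gives 1/n_i² = 0.03992, i.e. n_i ≈ 5; this pair matches.

n_i = 5, n_f = 2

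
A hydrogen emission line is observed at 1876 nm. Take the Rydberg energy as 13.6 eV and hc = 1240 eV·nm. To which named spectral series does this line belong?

Paschen

ΔE = 1240/1876 = 0.6610 eV.
This matches 13.6 × (1/3² − 1/4²), so n_f = 3: the Paschen series.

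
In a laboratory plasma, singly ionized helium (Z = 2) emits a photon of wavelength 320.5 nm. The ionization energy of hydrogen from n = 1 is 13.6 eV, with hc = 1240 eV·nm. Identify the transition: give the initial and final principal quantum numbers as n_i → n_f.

n_i = 5, n_f = 3

The photon energy is ΔE = hc/λ = 1240 / 320.5 = 3.869 eV.
With Z = 2, ΔE = 54.40 × (1/n_f² − 1/n_i²), so 1/n_f² − 1/n_i² = 0.07112.
Trying n_f = 3 gives 1/n_i² = 0.03999, i.e. n_i ≈ 5; this pair matches.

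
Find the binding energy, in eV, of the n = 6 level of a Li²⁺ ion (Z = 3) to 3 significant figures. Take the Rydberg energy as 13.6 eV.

3.40 eV

E_n = −13.6 Z²/n² = −122.4/n² eV for Z = 3.
E_6 = −122.4/36 = −3.40 eV, so ionization (to E = 0) requires 3.40 eV.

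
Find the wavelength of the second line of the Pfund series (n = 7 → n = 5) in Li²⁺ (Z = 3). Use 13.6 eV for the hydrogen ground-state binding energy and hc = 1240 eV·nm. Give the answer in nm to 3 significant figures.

The Pfund series terminates on n_f = 5; the second line has n_i = 5+2 = 7.
ΔE = 122.4 × (1/5² − 1/7²) = 2.398 eV.
λ = 1240 / 2.398 = 517 nm.

517 nm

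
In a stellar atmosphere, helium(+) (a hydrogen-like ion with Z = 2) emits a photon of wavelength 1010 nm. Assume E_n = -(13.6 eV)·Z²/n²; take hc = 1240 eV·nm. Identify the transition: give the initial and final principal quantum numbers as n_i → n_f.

n_i = 5, n_f = 4

The photon energy is ΔE = hc/λ = 1240 / 1010 = 1.228 eV.
With Z = 2, ΔE = 54.40 × (1/n_f² − 1/n_i²), so 1/n_f² − 1/n_i² = 0.02257.
Trying n_f = 4 gives 1/n_i² = 0.03993, i.e. n_i ≈ 5; this pair matches.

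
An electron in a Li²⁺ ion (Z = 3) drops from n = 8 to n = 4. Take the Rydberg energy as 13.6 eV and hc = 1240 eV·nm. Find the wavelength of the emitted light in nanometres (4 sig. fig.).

For Z = 3 the level energies scale as Z², so the effective Rydberg energy is 13.6 × 9 = 122.4 eV.
ΔE = 122.4 × (1/4² − 1/8²) = 122.4 × 0.04688 = 5.738 eV.
λ = hc/ΔE = 1240 / 5.738 = 216.1 nm.

216.1 nm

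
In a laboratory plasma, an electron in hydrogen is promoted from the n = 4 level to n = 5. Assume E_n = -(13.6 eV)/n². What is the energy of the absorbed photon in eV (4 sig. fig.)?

0.3060 eV

E_5 = −13.60/25 = −0.5440 eV and E_4 = −13.60/16 = −0.8500 eV.
The photon energy is |E_5 − E_4| = 0.3060 eV.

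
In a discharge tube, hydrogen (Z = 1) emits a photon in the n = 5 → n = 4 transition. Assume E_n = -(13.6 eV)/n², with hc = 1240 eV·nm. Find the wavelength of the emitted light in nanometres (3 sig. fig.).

ΔE = 13.60 × (1/4² − 1/5²) = 13.60 × 0.02250 = 0.3060 eV.
λ = hc/ΔE = 1240 / 0.3060 = 4050 nm.
This line belongs to the Brackett series.

4050 nm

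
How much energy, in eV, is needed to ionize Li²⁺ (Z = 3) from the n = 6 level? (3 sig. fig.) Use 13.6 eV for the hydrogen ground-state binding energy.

3.40 eV

E_n = −13.6 Z²/n² = −122.4/n² eV for Z = 3.
E_6 = −122.4/36 = −3.40 eV, so ionization (to E = 0) requires 3.40 eV.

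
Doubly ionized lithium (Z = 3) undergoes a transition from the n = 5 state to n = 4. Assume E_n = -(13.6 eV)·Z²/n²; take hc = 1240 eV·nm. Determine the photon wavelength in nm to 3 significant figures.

450 nm

For Z = 3 the level energies scale as Z², so the effective Rydberg energy is 13.6 × 9 = 122.4 eV.
ΔE = 122.4 × (1/4² − 1/5²) = 122.4 × 0.02250 = 2.754 eV.
λ = hc/ΔE = 1240 / 2.754 = 450 nm.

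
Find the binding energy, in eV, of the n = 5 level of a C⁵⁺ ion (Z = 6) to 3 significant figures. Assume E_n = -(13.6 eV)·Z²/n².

19.6 eV

E_n = −13.6 Z²/n² = −489.6/n² eV for Z = 6.
E_5 = −489.6/25 = −19.6 eV, so ionization (to E = 0) requires 19.6 eV.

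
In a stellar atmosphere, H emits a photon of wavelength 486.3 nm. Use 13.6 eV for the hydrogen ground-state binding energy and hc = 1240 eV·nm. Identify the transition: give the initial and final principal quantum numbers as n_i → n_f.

The photon energy is ΔE = hc/λ = 1240 / 486.3 = 2.550 eV.
With Z = 1, ΔE = 13.60 × (1/n_f² − 1/n_i²), so 1/n_f² − 1/n_i² = 0.1875.
Trying n_f = 2 gives 1/n_i² = 0.06251, i.e. n_i ≈ 4; this pair matches.

n_i = 4, n_f = 2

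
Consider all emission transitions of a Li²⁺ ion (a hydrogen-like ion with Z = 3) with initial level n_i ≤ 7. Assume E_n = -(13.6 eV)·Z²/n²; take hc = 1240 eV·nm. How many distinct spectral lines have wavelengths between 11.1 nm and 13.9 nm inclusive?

2

Enumerate all n_i → n_f pairs with 1 ≤ n_f < n_i ≤ 7 and compute λ = 1240 / [13.6·9·(1/n_f² − 1/n_i²)].
Lines falling in [11.1, 13.9] nm: 3→1 (11.40 nm), 2→1 (13.51 nm).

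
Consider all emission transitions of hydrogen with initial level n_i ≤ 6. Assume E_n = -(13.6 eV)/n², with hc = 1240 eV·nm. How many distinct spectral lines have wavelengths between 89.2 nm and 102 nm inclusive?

Enumerate all n_i → n_f pairs with 1 ≤ n_f < n_i ≤ 6 and compute λ = 1240 / [13.6·1·(1/n_f² − 1/n_i²)].
Lines falling in [89.2, 102] nm: 6→1 (93.78 nm), 5→1 (94.98 nm), 4→1 (97.25 nm).

3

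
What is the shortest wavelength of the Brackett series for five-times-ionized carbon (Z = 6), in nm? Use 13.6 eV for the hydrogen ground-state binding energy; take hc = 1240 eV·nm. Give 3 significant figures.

40.5 nm

The Brackett series has lower level n_f = 4; the series limit corresponds to n_i → ∞.
ΔE_max = 13.6 × 36 / 4² = 30.60 eV.
λ_min = 1240 / 30.60 = 40.5 nm.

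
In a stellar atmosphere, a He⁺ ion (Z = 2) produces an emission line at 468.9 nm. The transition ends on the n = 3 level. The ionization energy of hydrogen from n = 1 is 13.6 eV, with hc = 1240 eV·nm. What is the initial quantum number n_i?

n_i = 4

The photon energy is ΔE = hc/λ = 1240 / 468.9 = 2.644 eV.
With Z = 2, ΔE = 54.40 × (1/n_f² − 1/n_i²), so 1/n_f² − 1/n_i² = 0.04861.
With n_f = 3: 1/n_i² = 1/9 − 0.04861 = 0.06250, so n_i ≈ 4.00.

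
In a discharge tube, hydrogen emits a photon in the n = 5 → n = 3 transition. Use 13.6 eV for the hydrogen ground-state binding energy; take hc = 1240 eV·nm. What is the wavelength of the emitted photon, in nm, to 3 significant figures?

1280 nm

ΔE = 13.60 × (1/3² − 1/5²) = 13.60 × 0.07111 = 0.9671 eV.
λ = hc/ΔE = 1240 / 0.9671 = 1280 nm.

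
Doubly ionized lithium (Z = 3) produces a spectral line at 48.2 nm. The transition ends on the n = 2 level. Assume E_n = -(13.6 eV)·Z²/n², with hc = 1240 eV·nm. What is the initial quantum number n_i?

n_i = 5

The photon energy is ΔE = hc/λ = 1240 / 48.2 = 25.73 eV.
With Z = 3, ΔE = 122.4 × (1/n_f² − 1/n_i²), so 1/n_f² − 1/n_i² = 0.2102.
With n_f = 2: 1/n_i² = 1/4 − 0.2102 = 0.03982, so n_i ≈ 5.01.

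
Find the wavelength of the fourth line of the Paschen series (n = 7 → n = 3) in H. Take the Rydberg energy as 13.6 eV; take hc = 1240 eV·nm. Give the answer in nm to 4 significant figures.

1005 nm

The Paschen series terminates on n_f = 3; the fourth line has n_i = 3+4 = 7.
ΔE = 13.60 × (1/3² − 1/7²) = 1.234 eV.
λ = 1240 / 1.234 = 1005 nm.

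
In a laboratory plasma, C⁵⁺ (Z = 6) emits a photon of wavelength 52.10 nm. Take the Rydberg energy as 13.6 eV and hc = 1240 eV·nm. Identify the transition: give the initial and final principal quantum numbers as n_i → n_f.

n_i = 4, n_f = 3

The photon energy is ΔE = hc/λ = 1240 / 52.10 = 23.80 eV.
With Z = 6, ΔE = 489.6 × (1/n_f² − 1/n_i²), so 1/n_f² − 1/n_i² = 0.04861.
Trying n_f = 3 gives 1/n_i² = 0.06250, i.e. n_i ≈ 4; this pair matches.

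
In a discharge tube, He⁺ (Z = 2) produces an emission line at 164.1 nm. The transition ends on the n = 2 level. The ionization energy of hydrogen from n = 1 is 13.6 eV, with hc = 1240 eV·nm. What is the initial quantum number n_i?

The photon energy is ΔE = hc/λ = 1240 / 164.1 = 7.556 eV.
With Z = 2, ΔE = 54.40 × (1/n_f² − 1/n_i²), so 1/n_f² − 1/n_i² = 0.1389.
With n_f = 2: 1/n_i² = 1/4 − 0.1389 = 0.1111, so n_i ≈ 3.00.

n_i = 3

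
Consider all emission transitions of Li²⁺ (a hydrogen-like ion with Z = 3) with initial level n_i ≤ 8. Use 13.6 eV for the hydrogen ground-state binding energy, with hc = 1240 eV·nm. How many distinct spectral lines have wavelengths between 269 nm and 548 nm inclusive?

Enumerate all n_i → n_f pairs with 1 ≤ n_f < n_i ≤ 8 and compute λ = 1240 / [13.6·9·(1/n_f² − 1/n_i²)].
Lines falling in [269, 548] nm: 6→4 (291.8 nm), 8→5 (415.6 nm), 5→4 (450.3 nm), 7→5 (517.1 nm).

4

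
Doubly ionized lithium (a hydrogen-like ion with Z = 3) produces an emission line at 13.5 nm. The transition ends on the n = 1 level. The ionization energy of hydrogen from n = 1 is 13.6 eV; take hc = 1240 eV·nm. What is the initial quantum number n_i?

n_i = 2

The photon energy is ΔE = hc/λ = 1240 / 13.5 = 91.85 eV.
With Z = 3, ΔE = 122.4 × (1/n_f² − 1/n_i²), so 1/n_f² − 1/n_i² = 0.7504.
With n_f = 1: 1/n_i² = 1/1 − 0.7504 = 0.2496, so n_i ≈ 2.00.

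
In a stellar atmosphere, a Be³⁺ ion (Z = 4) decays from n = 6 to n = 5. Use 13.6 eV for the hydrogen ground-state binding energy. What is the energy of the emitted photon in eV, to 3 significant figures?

2.66 eV

The Bohr energies scale as Z², so for Z = 4: E_n = −217.6/n² eV.
E_6 = −217.6/36 = −6.044 eV and E_5 = −217.6/25 = −8.704 eV.
The photon energy is |E_6 − E_5| = 2.66 eV.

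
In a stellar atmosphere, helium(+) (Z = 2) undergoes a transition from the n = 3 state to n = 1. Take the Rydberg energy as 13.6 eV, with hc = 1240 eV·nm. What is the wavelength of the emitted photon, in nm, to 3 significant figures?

25.6 nm

For Z = 2 the level energies scale as Z², so the effective Rydberg energy is 13.6 × 4 = 54.40 eV.
ΔE = 54.40 × (1/1² − 1/3²) = 54.40 × 0.8889 = 48.36 eV.
λ = hc/ΔE = 1240 / 48.36 = 25.6 nm.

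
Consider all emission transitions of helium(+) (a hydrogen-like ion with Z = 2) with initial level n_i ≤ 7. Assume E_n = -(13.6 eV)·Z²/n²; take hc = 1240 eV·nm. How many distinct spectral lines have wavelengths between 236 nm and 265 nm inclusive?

1

Enumerate all n_i → n_f pairs with 1 ≤ n_f < n_i ≤ 7 and compute λ = 1240 / [13.6·4·(1/n_f² − 1/n_i²)].
Lines falling in [236, 265] nm: 7→3 (251.3 nm).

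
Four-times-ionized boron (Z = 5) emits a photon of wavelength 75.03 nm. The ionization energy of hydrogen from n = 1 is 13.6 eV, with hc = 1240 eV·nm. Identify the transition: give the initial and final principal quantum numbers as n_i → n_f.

The photon energy is ΔE = hc/λ = 1240 / 75.03 = 16.53 eV.
With Z = 5, ΔE = 340.0 × (1/n_f² − 1/n_i²), so 1/n_f² − 1/n_i² = 0.04861.
Trying n_f = 3 gives 1/n_i² = 0.06250, i.e. n_i ≈ 4; this pair matches.

n_i = 4, n_f = 3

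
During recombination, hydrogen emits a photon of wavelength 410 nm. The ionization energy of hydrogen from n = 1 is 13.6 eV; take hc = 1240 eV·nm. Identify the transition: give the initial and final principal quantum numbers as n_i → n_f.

The photon energy is ΔE = hc/λ = 1240 / 410 = 3.024 eV.
With Z = 1, ΔE = 13.60 × (1/n_f² − 1/n_i²), so 1/n_f² − 1/n_i² = 0.2224.
Trying n_f = 2 gives 1/n_i² = 0.02762, i.e. n_i ≈ 6; this pair matches.

n_i = 6, n_f = 2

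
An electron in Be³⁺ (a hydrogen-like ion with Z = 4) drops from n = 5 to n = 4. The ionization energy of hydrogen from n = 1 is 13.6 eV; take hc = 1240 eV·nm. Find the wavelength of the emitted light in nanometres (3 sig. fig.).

253 nm

For Z = 4 the level energies scale as Z², so the effective Rydberg energy is 13.6 × 16 = 217.6 eV.
ΔE = 217.6 × (1/4² − 1/5²) = 217.6 × 0.02250 = 4.896 eV.
λ = hc/ΔE = 1240 / 4.896 = 253 nm.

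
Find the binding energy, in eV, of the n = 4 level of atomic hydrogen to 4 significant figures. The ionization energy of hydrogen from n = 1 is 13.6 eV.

0.8500 eV

E_4 = −13.60/16 = −0.8500 eV, so ionization (to E = 0) requires 0.8500 eV.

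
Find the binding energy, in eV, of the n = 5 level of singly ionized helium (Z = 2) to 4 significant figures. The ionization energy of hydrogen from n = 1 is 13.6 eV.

E_n = −13.6 Z²/n² = −54.40/n² eV for Z = 2.
E_5 = −54.40/25 = −2.176 eV, so ionization (to E = 0) requires 2.176 eV.

2.176 eV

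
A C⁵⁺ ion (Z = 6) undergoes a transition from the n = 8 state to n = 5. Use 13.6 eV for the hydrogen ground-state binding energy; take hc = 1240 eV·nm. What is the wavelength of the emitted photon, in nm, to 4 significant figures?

103.9 nm

For Z = 6 the level energies scale as Z², so the effective Rydberg energy is 13.6 × 36 = 489.6 eV.
ΔE = 489.6 × (1/5² − 1/8²) = 489.6 × 0.02438 = 11.93 eV.
λ = hc/ΔE = 1240 / 11.93 = 103.9 nm.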